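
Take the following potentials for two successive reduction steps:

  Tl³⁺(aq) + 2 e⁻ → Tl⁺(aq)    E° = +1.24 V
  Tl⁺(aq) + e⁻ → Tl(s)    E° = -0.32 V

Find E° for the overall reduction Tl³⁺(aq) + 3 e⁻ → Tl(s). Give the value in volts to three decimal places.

+0.720 V

Since ΔG° = −nFE° is additive over sequential reductions, n₃E°₃ = n₁E°₁ + n₂E°₂.
E°₃ = (2×+1.24 + 1×-0.32) / 3 = (+2.160) / 3 = +0.720 V.
E° values themselves are not directly additive — weighting by electron count is essential.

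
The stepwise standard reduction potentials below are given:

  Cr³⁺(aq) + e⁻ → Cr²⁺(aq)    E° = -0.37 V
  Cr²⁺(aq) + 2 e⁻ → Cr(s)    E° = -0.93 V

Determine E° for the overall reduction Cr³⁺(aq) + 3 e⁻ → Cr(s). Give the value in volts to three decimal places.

-0.743 V

Standard free energies of sequential steps add: ΔG°₃ = ΔG°₁ + ΔG°₂, so n₃E°₃ = n₁E°₁ + n₂E°₂.
E°₃ = (1×-0.37 + 2×-0.93) / 3 = (-2.230) / 3 = -0.743 V.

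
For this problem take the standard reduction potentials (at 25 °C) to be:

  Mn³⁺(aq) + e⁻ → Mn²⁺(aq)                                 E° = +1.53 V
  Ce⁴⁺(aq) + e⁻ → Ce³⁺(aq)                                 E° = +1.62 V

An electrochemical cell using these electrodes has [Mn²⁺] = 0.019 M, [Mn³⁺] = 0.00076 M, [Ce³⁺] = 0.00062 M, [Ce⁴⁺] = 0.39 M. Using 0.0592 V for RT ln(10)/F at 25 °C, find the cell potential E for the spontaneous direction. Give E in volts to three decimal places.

Ce⁴⁺/Ce³⁺ is the cathode (higher E°), Mn³⁺/Mn²⁺ the anode: E°cell = +1.62 − (+1.53) = +0.09 V, n = 1.
Overall: Ce⁴⁺(aq) + Mn²⁺(aq) → Ce³⁺(aq) + Mn³⁺(aq)
Q = [Ce³⁺]·[Mn³⁺] / ([Ce⁴⁺]·[Mn²⁺]); log Q = -4.197.
E = E° − (0.0592/n) log Q = +0.09 − (0.0592/1)(-4.197) = +0.338 V.

+0.338 V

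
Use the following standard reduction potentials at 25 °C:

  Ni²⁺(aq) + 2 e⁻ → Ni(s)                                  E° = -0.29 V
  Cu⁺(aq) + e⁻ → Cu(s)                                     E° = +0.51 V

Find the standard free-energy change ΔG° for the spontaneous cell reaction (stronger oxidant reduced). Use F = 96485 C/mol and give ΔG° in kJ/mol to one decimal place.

Cu⁺/Cu (E° = +0.51 V) is the cathode; Ni²⁺/Ni (E° = -0.29 V) is the anode, so E°cell = +0.80 V.
Balancing electrons gives n = 2 (lcm of 1 and 2).
ΔG° = −nFE° = −(2)(96485)(+0.80) = -154,376 J = -154.4 kJ/mol.

-154.4 kJ/mol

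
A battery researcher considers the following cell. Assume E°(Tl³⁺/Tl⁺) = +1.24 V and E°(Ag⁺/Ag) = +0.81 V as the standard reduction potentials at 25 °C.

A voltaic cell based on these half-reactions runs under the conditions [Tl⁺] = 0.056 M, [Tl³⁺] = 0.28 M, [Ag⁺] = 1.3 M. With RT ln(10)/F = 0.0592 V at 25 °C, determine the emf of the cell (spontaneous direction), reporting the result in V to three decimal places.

+0.444 V

Tl³⁺/Tl⁺ is the cathode (higher E°), Ag⁺/Ag the anode: E°cell = +1.24 − (+0.81) = +0.43 V, n = 2.
Overall: Tl³⁺(aq) + 2 Ag(s) → Tl⁺(aq) + 2 Ag⁺(aq)
Q = [Tl⁺]·[Ag⁺]^2 / ([Tl³⁺]); log Q = -0.471.
E = E° − (0.0592/n) log Q = +0.43 − (0.0592/2)(-0.471) = +0.444 V.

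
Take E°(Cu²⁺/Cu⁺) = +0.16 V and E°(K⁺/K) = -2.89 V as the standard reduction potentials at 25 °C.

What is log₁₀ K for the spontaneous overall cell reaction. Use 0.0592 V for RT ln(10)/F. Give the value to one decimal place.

Cathode: Cu²⁺/Cu⁺; anode: K⁺/K. E°cell = +3.05 V, n = 1.
log K = nE°cell / 0.0592 = (1)(+3.05) / 0.0592 = 51.5.

51.5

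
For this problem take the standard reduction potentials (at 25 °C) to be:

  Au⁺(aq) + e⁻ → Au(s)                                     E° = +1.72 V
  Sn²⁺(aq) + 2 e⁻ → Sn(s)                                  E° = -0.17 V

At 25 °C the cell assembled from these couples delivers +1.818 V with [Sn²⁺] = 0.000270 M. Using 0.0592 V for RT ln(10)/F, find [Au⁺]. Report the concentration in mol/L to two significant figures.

0.00100 M

Au⁺/Au is the cathode, Sn²⁺/Sn the anode: E°cell = +1.89 V, n = 2.
Overall reaction: 2 Au⁺(aq) + Sn(s) → 2 Au(s) + Sn²⁺(aq); Q = [Sn²⁺]^1/[Au⁺]^2.
From E = E° − (0.0592/n) log Q: log Q = (E° − E)·n/0.0592 = (+1.89 − (+1.818))·2/0.0592 = 2.4324.
So 2·log[Au⁺] = 1·log(0.00027) − log Q = -3.5686 − (2.4324) = -6.0010; log[Au⁺] = -6.0010 / 2 = -3.0005; [Au⁺] = 10^(-3.0005) ≈ 0.00100 M.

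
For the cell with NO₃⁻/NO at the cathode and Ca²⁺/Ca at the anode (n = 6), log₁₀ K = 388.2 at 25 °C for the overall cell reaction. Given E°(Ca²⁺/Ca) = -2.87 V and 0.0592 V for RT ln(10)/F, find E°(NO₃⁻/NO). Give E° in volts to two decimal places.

E°cell = (0.0592/n)·log K = (0.0592/6)(388.2) = +3.830 V.
Since NO₃⁻/NO is the cathode and Ca²⁺/Ca the anode, E°cell = E°(NO₃⁻/NO) − E°(Ca²⁺/Ca).
So E°(NO₃⁻/NO) = E°cell + E°(Ca²⁺/Ca) = +3.830 + (-2.87) = +0.96 V.

+0.96 V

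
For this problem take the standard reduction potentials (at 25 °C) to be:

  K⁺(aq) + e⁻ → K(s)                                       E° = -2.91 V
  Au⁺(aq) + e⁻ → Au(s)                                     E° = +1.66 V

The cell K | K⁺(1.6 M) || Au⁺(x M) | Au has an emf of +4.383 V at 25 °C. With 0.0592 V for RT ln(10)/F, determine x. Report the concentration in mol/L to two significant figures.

Au⁺/Au is the cathode, K⁺/K the anode: E°cell = +4.57 V, n = 1.
Overall reaction: Au⁺(aq) + K(s) → Au(s) + K⁺(aq); Q = [K⁺]^1/[Au⁺]^1.
From E = E° − (0.0592/n) log Q: log Q = (E° − E)·n/0.0592 = (+4.57 − (+4.383))·1/0.0592 = 3.1588.
So 1·log[Au⁺] = 1·log(1.6) − log Q = 0.2041 − (3.1588) = -2.9547; [Au⁺] = 10^(-2.9547) ≈ 0.0011 M.

0.0011 M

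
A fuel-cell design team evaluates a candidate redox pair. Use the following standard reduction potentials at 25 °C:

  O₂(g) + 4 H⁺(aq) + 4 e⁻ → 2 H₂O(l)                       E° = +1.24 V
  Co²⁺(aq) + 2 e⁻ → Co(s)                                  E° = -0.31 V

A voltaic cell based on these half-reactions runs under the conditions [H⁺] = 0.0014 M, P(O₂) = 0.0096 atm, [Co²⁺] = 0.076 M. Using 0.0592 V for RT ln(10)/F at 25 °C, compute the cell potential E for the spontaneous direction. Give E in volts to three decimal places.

+1.384 V

O₂/H₂O is the cathode (higher E°), Co²⁺/Co the anode: E°cell = +1.24 − (-0.31) = +1.55 V, n = 4.
Overall: O₂(g) + 4 H⁺(aq) + 2 Co(s) → 2 H₂O(l) + 2 Co²⁺(aq)
Q = [Co²⁺]^2 / (P(O₂)·[H⁺]^4); log Q = 11.195.
E = E° − (0.0592/n) log Q = +1.55 − (0.0592/4)(11.195) = +1.384 V.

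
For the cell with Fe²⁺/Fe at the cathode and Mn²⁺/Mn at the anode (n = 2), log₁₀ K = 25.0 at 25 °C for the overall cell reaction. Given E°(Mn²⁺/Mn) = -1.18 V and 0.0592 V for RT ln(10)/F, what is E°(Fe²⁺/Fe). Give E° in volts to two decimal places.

E°cell = (0.0592/n)·log K = (0.0592/2)(25.0) = +0.740 V.
Since Fe²⁺/Fe is the cathode and Mn²⁺/Mn the anode, E°cell = E°(Fe²⁺/Fe) − E°(Mn²⁺/Mn).
So E°(Fe²⁺/Fe) = E°cell + E°(Mn²⁺/Mn) = +0.740 + (-1.18) = -0.44 V.

-0.44 V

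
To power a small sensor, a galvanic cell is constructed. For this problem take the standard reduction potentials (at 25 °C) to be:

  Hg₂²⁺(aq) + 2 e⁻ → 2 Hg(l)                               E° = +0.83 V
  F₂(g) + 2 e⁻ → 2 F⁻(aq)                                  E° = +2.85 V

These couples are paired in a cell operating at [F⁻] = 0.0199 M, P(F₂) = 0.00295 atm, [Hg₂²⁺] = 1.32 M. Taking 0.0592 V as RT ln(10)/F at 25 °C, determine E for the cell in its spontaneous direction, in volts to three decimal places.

+2.042 V

F₂/F⁻ is the cathode (higher E°), Hg₂²⁺/Hg the anode: E°cell = +2.85 − (+0.83) = +2.02 V, n = 2.
Overall: F₂(g) + 2 Hg(l) → 2 F⁻(aq) + Hg₂²⁺(aq)
Q = [F⁻]^2·[Hg₂²⁺] / (P(F₂)); log Q = -0.752.
E = E° − (0.0592/n) log Q = +2.02 − (0.0592/2)(-0.752) = +2.042 V.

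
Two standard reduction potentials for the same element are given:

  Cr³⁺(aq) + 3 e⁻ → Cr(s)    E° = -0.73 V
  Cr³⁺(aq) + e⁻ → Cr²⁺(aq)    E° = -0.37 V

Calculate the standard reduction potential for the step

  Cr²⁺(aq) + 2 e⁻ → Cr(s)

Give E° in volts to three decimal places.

-0.910 V

Sequential free energies add, so n₃E°₃ = n₁E°₁ + n₂E°₂.
With n₃ = 3, and the known step contributing 1×(-0.37) V, the unknown satisfies 2·E° = 3×(-0.73) − 1×(-0.37) = -1.820.
E° = -1.820 / 2 = -0.910 V.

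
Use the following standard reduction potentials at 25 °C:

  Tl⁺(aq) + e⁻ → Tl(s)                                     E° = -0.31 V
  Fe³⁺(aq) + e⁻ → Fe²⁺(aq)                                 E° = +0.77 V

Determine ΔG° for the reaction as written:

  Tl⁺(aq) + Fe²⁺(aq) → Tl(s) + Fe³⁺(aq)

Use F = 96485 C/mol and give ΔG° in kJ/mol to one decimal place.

As written, Tl⁺/Tl is reduced (cathode) and Fe³⁺/Fe²⁺ is oxidised (anode), so E°cell = (-0.31) − (+0.77) = -1.08 V.
Balancing electrons gives n = 1.
ΔG° = −nFE° = −(1)(96485)(-1.08) = 104,204 J = +104.2 kJ/mol.

+104.2 kJ/mol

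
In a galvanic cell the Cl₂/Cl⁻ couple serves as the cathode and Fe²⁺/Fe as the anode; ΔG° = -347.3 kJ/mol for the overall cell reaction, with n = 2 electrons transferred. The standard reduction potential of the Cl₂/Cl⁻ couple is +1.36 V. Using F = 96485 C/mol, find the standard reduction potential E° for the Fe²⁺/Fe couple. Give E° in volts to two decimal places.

-0.44 V

E°cell = −ΔG°/(nF) = −(-347.3×10³)/((2)(96485)) = +1.800 V.
Since Cl₂/Cl⁻ is the cathode and Fe²⁺/Fe the anode, E°cell = E°(Cl₂/Cl⁻) − E°(Fe²⁺/Fe).
So E°(Fe²⁺/Fe) = E°(Cl₂/Cl⁻) − E°cell = (+1.36) − (+1.800) = -0.44 V.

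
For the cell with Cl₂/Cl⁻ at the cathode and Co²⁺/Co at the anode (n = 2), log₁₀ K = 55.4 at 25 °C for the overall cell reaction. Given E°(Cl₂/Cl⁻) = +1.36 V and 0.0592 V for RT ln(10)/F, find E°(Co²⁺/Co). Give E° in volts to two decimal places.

E°cell = (0.0592/n)·log K = (0.0592/2)(55.4) = +1.640 V.
Since Cl₂/Cl⁻ is the cathode and Co²⁺/Co the anode, E°cell = E°(Cl₂/Cl⁻) − E°(Co²⁺/Co).
So E°(Co²⁺/Co) = E°(Cl₂/Cl⁻) − E°cell = (+1.36) − (+1.640) = -0.28 V.

-0.28 V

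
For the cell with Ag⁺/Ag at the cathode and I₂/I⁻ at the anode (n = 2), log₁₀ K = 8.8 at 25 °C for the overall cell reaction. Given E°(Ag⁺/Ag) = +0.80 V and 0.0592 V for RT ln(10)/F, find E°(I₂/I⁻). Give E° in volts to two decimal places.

+0.54 V

E°cell = (0.0592/n)·log K = (0.0592/2)(8.8) = +0.260 V.
Since Ag⁺/Ag is the cathode and I₂/I⁻ the anode, E°cell = E°(Ag⁺/Ag) − E°(I₂/I⁻).
So E°(I₂/I⁻) = E°(Ag⁺/Ag) − E°cell = (+0.80) − (+0.260) = +0.54 V.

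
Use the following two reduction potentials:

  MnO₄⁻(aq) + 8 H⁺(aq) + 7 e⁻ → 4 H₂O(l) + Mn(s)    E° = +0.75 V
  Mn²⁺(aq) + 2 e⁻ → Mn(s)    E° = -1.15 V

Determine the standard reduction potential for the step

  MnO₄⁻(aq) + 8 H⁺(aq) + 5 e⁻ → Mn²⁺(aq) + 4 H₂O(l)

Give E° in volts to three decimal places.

+1.510 V

Sequential free energies add, so n₃E°₃ = n₁E°₁ + n₂E°₂.
With n₃ = 7, and the known step contributing 2×(-1.15) V, the unknown satisfies 5·E° = 7×(+0.75) − 2×(-1.15) = +7.550.
E° = +7.550 / 5 = +1.510 V.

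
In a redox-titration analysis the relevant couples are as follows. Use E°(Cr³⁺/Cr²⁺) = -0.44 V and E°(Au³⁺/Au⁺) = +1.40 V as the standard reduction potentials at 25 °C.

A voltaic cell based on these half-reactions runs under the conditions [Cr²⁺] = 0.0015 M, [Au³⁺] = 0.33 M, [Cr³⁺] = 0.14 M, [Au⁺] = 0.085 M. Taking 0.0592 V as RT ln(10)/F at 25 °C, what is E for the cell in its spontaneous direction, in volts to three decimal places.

Au³⁺/Au⁺ is the cathode (higher E°), Cr³⁺/Cr²⁺ the anode: E°cell = +1.40 − (-0.44) = +1.84 V, n = 2.
Overall: Au³⁺(aq) + 2 Cr²⁺(aq) → Au⁺(aq) + 2 Cr³⁺(aq)
Q = [Au⁺]·[Cr³⁺]^2 / ([Au³⁺]·[Cr²⁺]^2); log Q = 3.351.
E = E° − (0.0592/n) log Q = +1.84 − (0.0592/2)(3.351) = +1.741 V.

+1.741 V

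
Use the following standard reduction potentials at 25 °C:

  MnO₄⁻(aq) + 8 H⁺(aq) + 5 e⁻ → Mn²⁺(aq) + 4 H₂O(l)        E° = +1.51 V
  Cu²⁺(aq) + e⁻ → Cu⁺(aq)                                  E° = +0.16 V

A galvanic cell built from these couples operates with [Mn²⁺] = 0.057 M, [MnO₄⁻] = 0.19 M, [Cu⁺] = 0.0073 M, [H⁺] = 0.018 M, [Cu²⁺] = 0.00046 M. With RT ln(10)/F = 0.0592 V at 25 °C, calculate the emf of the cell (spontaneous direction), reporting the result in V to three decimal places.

MnO₄⁻/Mn²⁺ is the cathode (higher E°), Cu²⁺/Cu⁺ the anode: E°cell = +1.51 − (+0.16) = +1.35 V, n = 5.
Overall: MnO₄⁻(aq) + 8 H⁺(aq) + 5 Cu⁺(aq) → Mn²⁺(aq) + 4 H₂O(l) + 5 Cu²⁺(aq)
Q = [Mn²⁺]·[Cu²⁺]^5 / ([MnO₄⁻]·[H⁺]^8·[Cu⁺]^5); log Q = 7.432.
E = E° − (0.0592/n) log Q = +1.35 − (0.0592/5)(7.432) = +1.262 V.

+1.262 V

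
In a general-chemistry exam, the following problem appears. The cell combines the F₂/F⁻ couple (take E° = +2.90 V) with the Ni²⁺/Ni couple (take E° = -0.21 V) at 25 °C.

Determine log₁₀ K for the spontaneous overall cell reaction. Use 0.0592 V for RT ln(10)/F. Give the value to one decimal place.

Cathode: F₂/F⁻; anode: Ni²⁺/Ni. E°cell = +3.11 V, n = 2.
log K = nE°cell / 0.0592 = (2)(+3.11) / 0.0592 = 105.1.

105.1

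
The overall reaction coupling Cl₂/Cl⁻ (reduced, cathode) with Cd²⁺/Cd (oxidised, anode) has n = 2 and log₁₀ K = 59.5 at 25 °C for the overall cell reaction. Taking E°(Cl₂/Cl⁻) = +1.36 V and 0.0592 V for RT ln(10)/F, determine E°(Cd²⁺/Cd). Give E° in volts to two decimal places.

-0.40 V

E°cell = (0.0592/n)·log K = (0.0592/2)(59.5) = +1.761 V.
Since Cl₂/Cl⁻ is the cathode and Cd²⁺/Cd the anode, E°cell = E°(Cl₂/Cl⁻) − E°(Cd²⁺/Cd).
So E°(Cd²⁺/Cd) = E°(Cl₂/Cl⁻) − E°cell = (+1.36) − (+1.761) = -0.40 V.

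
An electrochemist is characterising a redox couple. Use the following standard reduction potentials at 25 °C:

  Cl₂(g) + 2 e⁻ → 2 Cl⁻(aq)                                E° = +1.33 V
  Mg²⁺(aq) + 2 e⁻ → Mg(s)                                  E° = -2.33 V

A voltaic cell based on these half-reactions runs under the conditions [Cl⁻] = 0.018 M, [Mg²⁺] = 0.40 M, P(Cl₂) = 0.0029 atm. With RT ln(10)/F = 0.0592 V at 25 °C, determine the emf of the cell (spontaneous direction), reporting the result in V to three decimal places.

Cl₂/Cl⁻ is the cathode (higher E°), Mg²⁺/Mg the anode: E°cell = +1.33 − (-2.33) = +3.66 V, n = 2.
Overall: Cl₂(g) + Mg(s) → 2 Cl⁻(aq) + Mg²⁺(aq)
Q = [Cl⁻]^2·[Mg²⁺] / (P(Cl₂)); log Q = -1.350.
E = E° − (0.0592/n) log Q = +3.66 − (0.0592/2)(-1.350) = +3.700 V.

+3.700 V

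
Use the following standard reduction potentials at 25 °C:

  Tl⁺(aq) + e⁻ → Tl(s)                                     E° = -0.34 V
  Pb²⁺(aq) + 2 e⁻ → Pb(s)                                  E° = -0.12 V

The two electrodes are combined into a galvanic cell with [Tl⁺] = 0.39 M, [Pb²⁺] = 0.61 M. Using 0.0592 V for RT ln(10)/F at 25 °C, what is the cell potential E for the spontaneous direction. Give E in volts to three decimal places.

Pb²⁺/Pb is the cathode (higher E°), Tl⁺/Tl the anode: E°cell = -0.12 − (-0.34) = +0.22 V, n = 2.
Overall: Pb²⁺(aq) + 2 Tl(s) → Pb(s) + 2 Tl⁺(aq)
Q = [Tl⁺]^2 / ([Pb²⁺]); log Q = -0.603.
E = E° − (0.0592/n) log Q = +0.22 − (0.0592/2)(-0.603) = +0.238 V.

+0.238 V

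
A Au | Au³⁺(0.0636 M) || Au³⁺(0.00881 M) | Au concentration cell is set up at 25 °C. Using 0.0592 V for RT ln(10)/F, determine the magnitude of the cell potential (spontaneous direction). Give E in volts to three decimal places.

For a concentration cell E°cell = 0. The 0.0636 M side is the cathode (reduction is favoured where [Au³⁺] is higher).
With n = 3, E = −(0.0592/3) log([Au³⁺]ₐₙ/[Au³⁺]꜀ₐₜ) = −(0.0592/3) log(0.00881/0.0636) = −(0.0592/3)(-0.858) = +0.017 V.

+0.017 V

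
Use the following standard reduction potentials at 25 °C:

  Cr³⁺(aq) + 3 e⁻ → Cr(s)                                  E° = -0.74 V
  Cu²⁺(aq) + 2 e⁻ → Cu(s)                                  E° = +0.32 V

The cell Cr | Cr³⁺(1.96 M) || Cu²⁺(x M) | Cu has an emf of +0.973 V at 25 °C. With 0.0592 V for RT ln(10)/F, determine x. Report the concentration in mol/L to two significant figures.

Cu²⁺/Cu is the cathode, Cr³⁺/Cr the anode: E°cell = +1.06 V, n = 6.
Overall reaction: 3 Cu²⁺(aq) + 2 Cr(s) → 3 Cu(s) + 2 Cr³⁺(aq); Q = [Cr³⁺]^2/[Cu²⁺]^3.
From E = E° − (0.0592/n) log Q: log Q = (E° − E)·n/0.0592 = (+1.06 − (+0.973))·6/0.0592 = 8.8176.
So 3·log[Cu²⁺] = 2·log(1.96) − log Q = 0.5845 − (8.8176) = -8.2331; log[Cu²⁺] = -8.2331 / 3 = -2.7444; [Cu²⁺] = 10^(-2.7444) ≈ 0.0018 M.

0.0018 M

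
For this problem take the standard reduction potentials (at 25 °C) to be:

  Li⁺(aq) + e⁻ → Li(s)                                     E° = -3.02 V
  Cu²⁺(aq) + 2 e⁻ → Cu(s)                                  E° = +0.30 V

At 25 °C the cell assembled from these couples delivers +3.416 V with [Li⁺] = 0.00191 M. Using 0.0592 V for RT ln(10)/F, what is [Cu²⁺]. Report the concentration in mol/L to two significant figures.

0.0064 M

Cu²⁺/Cu is the cathode, Li⁺/Li the anode: E°cell = +3.32 V, n = 2.
Overall reaction: Cu²⁺(aq) + 2 Li(s) → Cu(s) + 2 Li⁺(aq); Q = [Li⁺]^2/[Cu²⁺]^1.
From E = E° − (0.0592/n) log Q: log Q = (E° − E)·n/0.0592 = (+3.32 − (+3.416))·2/0.0592 = -3.2432.
So 1·log[Cu²⁺] = 2·log(0.00191) − log Q = -5.4379 − (-3.2432) = -2.1947; [Cu²⁺] = 10^(-2.1947) ≈ 0.0064 M.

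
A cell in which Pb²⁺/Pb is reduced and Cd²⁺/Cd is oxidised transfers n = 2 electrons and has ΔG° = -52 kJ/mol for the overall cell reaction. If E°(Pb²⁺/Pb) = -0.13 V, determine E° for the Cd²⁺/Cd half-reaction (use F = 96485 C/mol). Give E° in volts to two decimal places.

E°cell = −ΔG°/(nF) = −(-52×10³)/((2)(96485)) = +0.269 V.
Since Pb²⁺/Pb is the cathode and Cd²⁺/Cd the anode, E°cell = E°(Pb²⁺/Pb) − E°(Cd²⁺/Cd).
So E°(Cd²⁺/Cd) = E°(Pb²⁺/Pb) − E°cell = (-0.13) − (+0.269) = -0.40 V.

-0.40 V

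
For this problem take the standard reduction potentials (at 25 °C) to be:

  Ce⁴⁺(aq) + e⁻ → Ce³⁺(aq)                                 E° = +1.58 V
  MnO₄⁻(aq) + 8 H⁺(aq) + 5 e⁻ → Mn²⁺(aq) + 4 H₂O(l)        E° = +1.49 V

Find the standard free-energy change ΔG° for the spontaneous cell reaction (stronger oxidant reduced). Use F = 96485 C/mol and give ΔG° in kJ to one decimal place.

-43.4 kJ

Ce⁴⁺/Ce³⁺ (E° = +1.58 V) is the cathode; MnO₄⁻/Mn²⁺ (E° = +1.49 V) is the anode, so E°cell = +0.09 V.
Balancing electrons gives n = 5 (lcm of 1 and 5).
ΔG° = −nFE° = −(5)(96485)(+0.09) = -43,418 J = -43.4 kJ.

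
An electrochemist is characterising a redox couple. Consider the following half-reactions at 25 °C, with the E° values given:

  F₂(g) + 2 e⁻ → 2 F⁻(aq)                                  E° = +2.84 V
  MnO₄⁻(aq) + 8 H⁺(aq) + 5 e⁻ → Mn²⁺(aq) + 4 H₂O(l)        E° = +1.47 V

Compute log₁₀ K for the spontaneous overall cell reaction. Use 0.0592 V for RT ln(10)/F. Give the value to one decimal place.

231.4

Cathode: F₂/F⁻; anode: MnO₄⁻/Mn²⁺. E°cell = +1.37 V, n = 10.
log K = nE°cell / 0.0592 = (10)(+1.37) / 0.0592 = 231.4.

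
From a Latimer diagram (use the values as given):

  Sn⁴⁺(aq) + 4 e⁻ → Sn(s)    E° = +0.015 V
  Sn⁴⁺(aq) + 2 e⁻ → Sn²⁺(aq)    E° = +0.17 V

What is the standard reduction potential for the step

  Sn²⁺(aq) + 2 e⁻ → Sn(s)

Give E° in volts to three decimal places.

Sequential free energies add, so n₃E°₃ = n₁E°₁ + n₂E°₂.
With n₃ = 4, and the known step contributing 2×(+0.17) V, the unknown satisfies 2·E° = 4×(+0.015) − 2×(+0.17) = -0.280.
E° = -0.280 / 2 = -0.140 V.

-0.140 V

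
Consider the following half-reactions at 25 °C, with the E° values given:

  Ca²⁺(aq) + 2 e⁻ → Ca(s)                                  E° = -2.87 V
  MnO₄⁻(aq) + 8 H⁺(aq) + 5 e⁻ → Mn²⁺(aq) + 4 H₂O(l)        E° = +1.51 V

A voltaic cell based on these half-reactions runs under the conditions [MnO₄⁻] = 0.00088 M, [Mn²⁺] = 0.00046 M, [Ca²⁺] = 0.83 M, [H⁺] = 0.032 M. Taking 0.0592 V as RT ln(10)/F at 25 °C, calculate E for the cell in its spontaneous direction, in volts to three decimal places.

+4.244 V

MnO₄⁻/Mn²⁺ is the cathode (higher E°), Ca²⁺/Ca the anode: E°cell = +1.51 − (-2.87) = +4.38 V, n = 10.
Overall: 2 MnO₄⁻(aq) + 16 H⁺(aq) + 5 Ca(s) → 2 Mn²⁺(aq) + 8 H₂O(l) + 5 Ca²⁺(aq)
Q = [Mn²⁺]^2·[Ca²⁺]^5 / ([MnO₄⁻]^2·[H⁺]^16); log Q = 22.950.
E = E° − (0.0592/n) log Q = +4.38 − (0.0592/10)(22.950) = +4.244 V.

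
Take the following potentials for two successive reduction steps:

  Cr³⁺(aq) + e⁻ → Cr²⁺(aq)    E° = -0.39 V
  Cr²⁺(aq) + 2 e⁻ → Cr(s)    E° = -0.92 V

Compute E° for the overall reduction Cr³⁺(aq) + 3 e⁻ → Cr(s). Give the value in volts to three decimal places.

Adding the free-energy changes (−nFE°) of the two steps gives −n₃FE°₃ = −n₁FE°₁ − n₂FE°₂.
E°₃ = (1×-0.39 + 2×-0.92) / 3 = (-2.230) / 3 = -0.743 V.
Simply averaging or adding the two E° values would be wrong; the electron-weighted sum is required.

-0.743 V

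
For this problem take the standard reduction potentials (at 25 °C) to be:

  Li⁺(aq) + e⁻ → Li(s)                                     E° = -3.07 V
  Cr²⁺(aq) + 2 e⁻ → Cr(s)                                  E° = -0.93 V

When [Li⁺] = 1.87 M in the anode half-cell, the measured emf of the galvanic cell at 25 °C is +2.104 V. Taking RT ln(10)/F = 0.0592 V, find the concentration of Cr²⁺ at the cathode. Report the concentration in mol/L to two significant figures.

0.21 M

Cr²⁺/Cr is the cathode, Li⁺/Li the anode: E°cell = +2.14 V, n = 2.
Overall reaction: Cr²⁺(aq) + 2 Li(s) → Cr(s) + 2 Li⁺(aq); Q = [Li⁺]^2/[Cr²⁺]^1.
From E = E° − (0.0592/n) log Q: log Q = (E° − E)·n/0.0592 = (+2.14 − (+2.104))·2/0.0592 = 1.2162.
So 1·log[Cr²⁺] = 2·log(1.87) − log Q = 0.5437 − (1.2162) = -0.6725; [Cr²⁺] = 10^(-0.6725) ≈ 0.21 M.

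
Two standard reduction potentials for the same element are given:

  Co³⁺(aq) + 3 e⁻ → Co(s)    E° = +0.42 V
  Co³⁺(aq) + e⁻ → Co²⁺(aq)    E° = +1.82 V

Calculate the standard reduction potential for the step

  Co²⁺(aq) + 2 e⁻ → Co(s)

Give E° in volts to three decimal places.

Sequential free energies add, so n₃E°₃ = n₁E°₁ + n₂E°₂.
With n₃ = 3, and the known step contributing 1×(+1.82) V, the unknown satisfies 2·E° = 3×(+0.42) − 1×(+1.82) = -0.560.
E° = -0.560 / 2 = -0.280 V.

-0.280 V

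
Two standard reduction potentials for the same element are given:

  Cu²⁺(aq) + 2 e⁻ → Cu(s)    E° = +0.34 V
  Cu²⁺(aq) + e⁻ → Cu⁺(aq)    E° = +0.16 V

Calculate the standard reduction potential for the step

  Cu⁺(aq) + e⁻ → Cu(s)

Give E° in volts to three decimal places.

+0.520 V

Sequential free energies add, so n₃E°₃ = n₁E°₁ + n₂E°₂.
With n₃ = 2, and the known step contributing 1×(+0.16) V, the unknown satisfies 1·E° = 2×(+0.34) − 1×(+0.16) = +0.520.
E° = +0.520 / 1 = +0.520 V.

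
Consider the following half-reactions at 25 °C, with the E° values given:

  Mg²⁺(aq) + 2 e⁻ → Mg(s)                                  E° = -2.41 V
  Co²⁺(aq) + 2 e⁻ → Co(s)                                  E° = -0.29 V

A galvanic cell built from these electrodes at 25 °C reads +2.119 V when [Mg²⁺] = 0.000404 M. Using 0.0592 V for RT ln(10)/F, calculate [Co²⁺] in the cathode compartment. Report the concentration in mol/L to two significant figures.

0.00037 M

Co²⁺/Co is the cathode, Mg²⁺/Mg the anode: E°cell = +2.12 V, n = 2.
Overall reaction: Co²⁺(aq) + Mg(s) → Co(s) + Mg²⁺(aq); Q = [Mg²⁺]^1/[Co²⁺]^1.
From E = E° − (0.0592/n) log Q: log Q = (E° − E)·n/0.0592 = (+2.12 − (+2.119))·2/0.0592 = 0.0338.
So 1·log[Co²⁺] = 1·log(0.000404) − log Q = -3.3936 − (0.0338) = -3.4274; [Co²⁺] = 10^(-3.4274) ≈ 0.00037 M.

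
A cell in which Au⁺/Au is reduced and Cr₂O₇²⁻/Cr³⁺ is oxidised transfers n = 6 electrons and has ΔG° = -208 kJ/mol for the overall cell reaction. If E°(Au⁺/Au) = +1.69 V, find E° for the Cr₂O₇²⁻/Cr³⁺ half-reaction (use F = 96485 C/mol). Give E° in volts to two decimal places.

+1.33 V

E°cell = −ΔG°/(nF) = −(-208×10³)/((6)(96485)) = +0.359 V.
Since Au⁺/Au is the cathode and Cr₂O₇²⁻/Cr³⁺ the anode, E°cell = E°(Au⁺/Au) − E°(Cr₂O₇²⁻/Cr³⁺).
So E°(Cr₂O₇²⁻/Cr³⁺) = E°(Au⁺/Au) − E°cell = (+1.69) − (+0.359) = +1.33 V.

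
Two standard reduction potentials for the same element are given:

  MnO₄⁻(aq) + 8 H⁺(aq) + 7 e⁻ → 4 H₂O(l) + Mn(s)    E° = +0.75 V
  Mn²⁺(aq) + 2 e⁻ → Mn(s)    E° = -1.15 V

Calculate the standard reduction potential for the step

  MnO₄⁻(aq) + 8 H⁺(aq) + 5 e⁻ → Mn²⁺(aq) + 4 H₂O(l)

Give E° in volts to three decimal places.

Sequential free energies add, so n₃E°₃ = n₁E°₁ + n₂E°₂.
With n₃ = 7, and the known step contributing 2×(-1.15) V, the unknown satisfies 5·E° = 7×(+0.75) − 2×(-1.15) = +7.550.
E° = +7.550 / 5 = +1.510 V.

+1.510 V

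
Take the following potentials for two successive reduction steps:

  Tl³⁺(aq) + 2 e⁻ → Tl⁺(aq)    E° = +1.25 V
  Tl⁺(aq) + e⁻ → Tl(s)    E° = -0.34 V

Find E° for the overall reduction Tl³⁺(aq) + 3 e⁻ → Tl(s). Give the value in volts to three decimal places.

Since ΔG° = −nFE° is additive over sequential reductions, n₃E°₃ = n₁E°₁ + n₂E°₂.
E°₃ = (2×+1.25 + 1×-0.34) / 3 = (+2.160) / 3 = +0.720 V.
E° values themselves are not directly additive — weighting by electron count is essential.

+0.720 V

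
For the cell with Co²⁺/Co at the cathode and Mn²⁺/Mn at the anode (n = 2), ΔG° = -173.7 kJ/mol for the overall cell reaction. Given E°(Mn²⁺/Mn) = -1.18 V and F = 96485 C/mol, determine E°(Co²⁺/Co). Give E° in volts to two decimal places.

E°cell = −ΔG°/(nF) = −(-173.7×10³)/((2)(96485)) = +0.900 V.
Since Co²⁺/Co is the cathode and Mn²⁺/Mn the anode, E°cell = E°(Co²⁺/Co) − E°(Mn²⁺/Mn).
So E°(Co²⁺/Co) = E°cell + E°(Mn²⁺/Mn) = +0.900 + (-1.18) = -0.28 V.

-0.28 V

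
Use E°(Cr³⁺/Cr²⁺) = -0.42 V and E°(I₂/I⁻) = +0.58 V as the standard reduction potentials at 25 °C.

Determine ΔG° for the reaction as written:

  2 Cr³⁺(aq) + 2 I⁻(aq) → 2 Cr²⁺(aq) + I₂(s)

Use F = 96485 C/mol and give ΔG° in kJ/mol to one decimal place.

As written, Cr³⁺/Cr²⁺ is reduced (cathode) and I₂/I⁻ is oxidised (anode), so E°cell = (-0.42) − (+0.58) = -1.00 V.
Balancing electrons gives n = 2.
ΔG° = −nFE° = −(2)(96485)(-1.00) = 192,970 J = +193.0 kJ/mol.

+193.0 kJ/mol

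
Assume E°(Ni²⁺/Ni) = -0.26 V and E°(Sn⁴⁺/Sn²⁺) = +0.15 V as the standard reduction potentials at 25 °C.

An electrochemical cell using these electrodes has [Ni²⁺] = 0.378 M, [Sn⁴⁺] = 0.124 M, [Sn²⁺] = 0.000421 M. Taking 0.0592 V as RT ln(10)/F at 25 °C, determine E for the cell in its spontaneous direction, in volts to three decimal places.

+0.496 V

Sn⁴⁺/Sn²⁺ is the cathode (higher E°), Ni²⁺/Ni the anode: E°cell = +0.15 − (-0.26) = +0.41 V, n = 2.
Overall: Sn⁴⁺(aq) + Ni(s) → Sn²⁺(aq) + Ni²⁺(aq)
Q = [Sn²⁺]·[Ni²⁺] / ([Sn⁴⁺]); log Q = -2.892.
E = E° − (0.0592/n) log Q = +0.41 − (0.0592/2)(-2.892) = +0.496 V.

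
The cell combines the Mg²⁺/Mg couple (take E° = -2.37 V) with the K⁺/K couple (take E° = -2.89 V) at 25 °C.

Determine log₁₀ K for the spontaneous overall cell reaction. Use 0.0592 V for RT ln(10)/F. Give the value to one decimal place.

17.6

Cathode: Mg²⁺/Mg; anode: K⁺/K. E°cell = +0.52 V, n = 2.
log K = nE°cell / 0.0592 = (2)(+0.52) / 0.0592 = 17.6.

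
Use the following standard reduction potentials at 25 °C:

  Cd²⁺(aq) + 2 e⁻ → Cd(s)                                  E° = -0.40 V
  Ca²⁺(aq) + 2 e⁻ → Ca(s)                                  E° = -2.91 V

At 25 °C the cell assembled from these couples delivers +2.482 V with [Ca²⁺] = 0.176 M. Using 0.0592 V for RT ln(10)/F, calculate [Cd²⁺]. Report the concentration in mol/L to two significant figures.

0.020 M

Cd²⁺/Cd is the cathode, Ca²⁺/Ca the anode: E°cell = +2.51 V, n = 2.
Overall reaction: Cd²⁺(aq) + Ca(s) → Cd(s) + Ca²⁺(aq); Q = [Ca²⁺]^1/[Cd²⁺]^1.
From E = E° − (0.0592/n) log Q: log Q = (E° − E)·n/0.0592 = (+2.51 − (+2.482))·2/0.0592 = 0.9459.
So 1·log[Cd²⁺] = 1·log(0.176) − log Q = -0.7545 − (0.9459) = -1.7004; [Cd²⁺] = 10^(-1.7004) ≈ 0.020 M.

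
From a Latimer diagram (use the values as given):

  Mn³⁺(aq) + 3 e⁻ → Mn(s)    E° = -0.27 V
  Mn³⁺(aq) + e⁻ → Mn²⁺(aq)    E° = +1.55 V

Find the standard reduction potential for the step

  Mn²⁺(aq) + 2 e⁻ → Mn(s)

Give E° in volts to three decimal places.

-1.180 V

Sequential free energies add, so n₃E°₃ = n₁E°₁ + n₂E°₂.
With n₃ = 3, and the known step contributing 1×(+1.55) V, the unknown satisfies 2·E° = 3×(-0.27) − 1×(+1.55) = -2.360.
E° = -2.360 / 2 = -1.180 V.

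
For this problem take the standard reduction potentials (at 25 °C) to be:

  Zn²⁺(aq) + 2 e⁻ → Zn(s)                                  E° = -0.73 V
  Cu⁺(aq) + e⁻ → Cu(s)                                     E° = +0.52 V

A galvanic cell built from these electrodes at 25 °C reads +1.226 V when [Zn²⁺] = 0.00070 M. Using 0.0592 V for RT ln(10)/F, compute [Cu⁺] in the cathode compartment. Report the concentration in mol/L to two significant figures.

Cu⁺/Cu is the cathode, Zn²⁺/Zn the anode: E°cell = +1.25 V, n = 2.
Overall reaction: 2 Cu⁺(aq) + Zn(s) → 2 Cu(s) + Zn²⁺(aq); Q = [Zn²⁺]^1/[Cu⁺]^2.
From E = E° − (0.0592/n) log Q: log Q = (E° − E)·n/0.0592 = (+1.25 − (+1.226))·2/0.0592 = 0.8108.
So 2·log[Cu⁺] = 1·log(0.0007) − log Q = -3.1549 − (0.8108) = -3.9657; log[Cu⁺] = -3.9657 / 2 = -1.9829; [Cu⁺] = 10^(-1.9829) ≈ 0.010 M.

0.010 M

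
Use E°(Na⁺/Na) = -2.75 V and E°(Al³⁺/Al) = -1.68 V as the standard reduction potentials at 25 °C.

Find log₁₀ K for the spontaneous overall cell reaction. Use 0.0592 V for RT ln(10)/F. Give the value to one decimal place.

Cathode: Al³⁺/Al; anode: Na⁺/Na. E°cell = +1.07 V, n = 3.
log K = nE°cell / 0.0592 = (3)(+1.07) / 0.0592 = 54.2.

54.2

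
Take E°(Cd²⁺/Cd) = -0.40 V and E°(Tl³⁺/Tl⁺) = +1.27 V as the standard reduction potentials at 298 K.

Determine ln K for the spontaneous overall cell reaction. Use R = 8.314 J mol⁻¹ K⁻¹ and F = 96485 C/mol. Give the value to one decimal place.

130.1

Cathode: Tl³⁺/Tl⁺; anode: Cd²⁺/Cd. E°cell = (+1.27) − (-0.40) = +1.67 V, with n = 2.
ΔG° = −nFE° = −RT ln K, so ln K = nFE°/(RT) = (2)(96485)(+1.67) / ((8.314)(298)) = 130.071.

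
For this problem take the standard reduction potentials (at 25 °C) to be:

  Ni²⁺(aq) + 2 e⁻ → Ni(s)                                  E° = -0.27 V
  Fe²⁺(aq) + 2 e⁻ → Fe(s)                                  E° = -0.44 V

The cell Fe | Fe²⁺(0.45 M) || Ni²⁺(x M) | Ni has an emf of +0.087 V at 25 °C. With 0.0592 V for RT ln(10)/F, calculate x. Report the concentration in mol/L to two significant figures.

Ni²⁺/Ni is the cathode, Fe²⁺/Fe the anode: E°cell = +0.17 V, n = 2.
Overall reaction: Ni²⁺(aq) + Fe(s) → Ni(s) + Fe²⁺(aq); Q = [Fe²⁺]^1/[Ni²⁺]^1.
From E = E° − (0.0592/n) log Q: log Q = (E° − E)·n/0.0592 = (+0.17 − (+0.087))·2/0.0592 = 2.8041.
So 1·log[Ni²⁺] = 1·log(0.45) − log Q = -0.3468 − (2.8041) = -3.1509; [Ni²⁺] = 10^(-3.1509) ≈ 0.00071 M.

0.00071 M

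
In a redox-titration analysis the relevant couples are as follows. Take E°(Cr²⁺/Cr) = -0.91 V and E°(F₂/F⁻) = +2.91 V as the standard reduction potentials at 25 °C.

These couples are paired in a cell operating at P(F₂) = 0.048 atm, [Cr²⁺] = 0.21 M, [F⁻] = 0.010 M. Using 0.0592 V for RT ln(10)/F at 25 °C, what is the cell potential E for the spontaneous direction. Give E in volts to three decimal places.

+3.919 V

F₂/F⁻ is the cathode (higher E°), Cr²⁺/Cr the anode: E°cell = +2.91 − (-0.91) = +3.82 V, n = 2.
Overall: F₂(g) + Cr(s) → 2 F⁻(aq) + Cr²⁺(aq)
Q = [F⁻]^2·[Cr²⁺] / (P(F₂)); log Q = -3.359.
E = E° − (0.0592/n) log Q = +3.82 − (0.0592/2)(-3.359) = +3.919 V.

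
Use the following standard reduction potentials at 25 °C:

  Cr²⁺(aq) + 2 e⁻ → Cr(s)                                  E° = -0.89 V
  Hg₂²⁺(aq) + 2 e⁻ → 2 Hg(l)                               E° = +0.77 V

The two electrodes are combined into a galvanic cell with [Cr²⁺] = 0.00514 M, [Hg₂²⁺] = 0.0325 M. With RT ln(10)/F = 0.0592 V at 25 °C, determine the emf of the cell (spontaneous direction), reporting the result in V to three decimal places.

+1.684 V

Hg₂²⁺/Hg is the cathode (higher E°), Cr²⁺/Cr the anode: E°cell = +0.77 − (-0.89) = +1.66 V, n = 2.
Overall: Hg₂²⁺(aq) + Cr(s) → 2 Hg(l) + Cr²⁺(aq)
Q = [Cr²⁺] / ([Hg₂²⁺]); log Q = -0.801.
E = E° − (0.0592/n) log Q = +1.66 − (0.0592/2)(-0.801) = +1.684 V.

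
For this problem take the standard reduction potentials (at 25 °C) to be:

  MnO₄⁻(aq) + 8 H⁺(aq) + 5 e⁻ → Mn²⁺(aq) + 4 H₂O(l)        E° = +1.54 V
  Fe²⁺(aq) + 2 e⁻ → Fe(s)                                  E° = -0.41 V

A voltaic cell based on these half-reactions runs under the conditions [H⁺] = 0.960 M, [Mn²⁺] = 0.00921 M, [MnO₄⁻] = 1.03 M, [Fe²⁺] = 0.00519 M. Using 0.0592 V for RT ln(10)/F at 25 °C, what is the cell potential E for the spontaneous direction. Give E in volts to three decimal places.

+2.040 V

MnO₄⁻/Mn²⁺ is the cathode (higher E°), Fe²⁺/Fe the anode: E°cell = +1.54 − (-0.41) = +1.95 V, n = 10.
Overall: 2 MnO₄⁻(aq) + 16 H⁺(aq) + 5 Fe(s) → 2 Mn²⁺(aq) + 8 H₂O(l) + 5 Fe²⁺(aq)
Q = [Mn²⁺]^2·[Fe²⁺]^5 / ([MnO₄⁻]^2·[H⁺]^16); log Q = -15.238.
E = E° − (0.0592/n) log Q = +1.95 − (0.0592/10)(-15.238) = +2.040 V.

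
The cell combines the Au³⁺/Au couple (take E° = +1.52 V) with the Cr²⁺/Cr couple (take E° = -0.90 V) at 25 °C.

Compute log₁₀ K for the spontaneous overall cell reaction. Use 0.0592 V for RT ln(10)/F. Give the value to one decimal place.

Cathode: Au³⁺/Au; anode: Cr²⁺/Cr. E°cell = +2.42 V, n = 6.
log K = nE°cell / 0.0592 = (6)(+2.42) / 0.0592 = 245.3.

245.3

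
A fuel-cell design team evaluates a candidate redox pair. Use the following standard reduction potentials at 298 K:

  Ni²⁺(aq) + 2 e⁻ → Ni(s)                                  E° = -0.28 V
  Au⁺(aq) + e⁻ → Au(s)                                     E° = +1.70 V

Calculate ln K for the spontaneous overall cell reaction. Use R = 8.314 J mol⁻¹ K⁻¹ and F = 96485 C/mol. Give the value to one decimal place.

Cathode: Au⁺/Au; anode: Ni²⁺/Ni. E°cell = (+1.70) − (-0.28) = +1.98 V, with n = 2.
ΔG° = −nFE° = −RT ln K, so ln K = nFE°/(RT) = (2)(96485)(+1.98) / ((8.314)(298)) = 154.216.

154.2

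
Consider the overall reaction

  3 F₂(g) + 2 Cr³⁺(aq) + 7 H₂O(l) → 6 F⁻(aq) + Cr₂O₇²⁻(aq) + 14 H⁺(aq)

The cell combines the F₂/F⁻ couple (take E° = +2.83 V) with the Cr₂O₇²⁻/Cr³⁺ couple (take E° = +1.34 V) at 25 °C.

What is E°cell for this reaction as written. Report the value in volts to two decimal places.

The F₂/F⁻ couple has the higher reduction potential, so it is the cathode; Cr₂O₇²⁻/Cr³⁺ is oxidised at the anode.
E°cell = E°(cathode) − E°(anode) = (+2.83) − (+1.34) = +1.49 V.

+1.49 V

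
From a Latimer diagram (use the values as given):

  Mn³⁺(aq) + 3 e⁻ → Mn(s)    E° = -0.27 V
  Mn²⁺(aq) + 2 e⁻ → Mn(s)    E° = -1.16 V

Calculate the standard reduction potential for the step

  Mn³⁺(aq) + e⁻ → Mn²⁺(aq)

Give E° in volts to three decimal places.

Sequential free energies add, so n₃E°₃ = n₁E°₁ + n₂E°₂.
With n₃ = 3, and the known step contributing 2×(-1.16) V, the unknown satisfies 1·E° = 3×(-0.27) − 2×(-1.16) = +1.510.
E° = +1.510 / 1 = +1.510 V.

+1.510 V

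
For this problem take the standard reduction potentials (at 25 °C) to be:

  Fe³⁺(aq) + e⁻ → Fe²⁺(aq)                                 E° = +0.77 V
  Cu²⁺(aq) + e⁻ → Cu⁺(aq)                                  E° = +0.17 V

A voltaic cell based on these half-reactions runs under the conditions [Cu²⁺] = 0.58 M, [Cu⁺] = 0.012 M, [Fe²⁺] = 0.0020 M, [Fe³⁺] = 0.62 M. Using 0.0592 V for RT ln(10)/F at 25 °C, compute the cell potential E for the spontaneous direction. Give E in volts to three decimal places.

Fe³⁺/Fe²⁺ is the cathode (higher E°), Cu²⁺/Cu⁺ the anode: E°cell = +0.77 − (+0.17) = +0.60 V, n = 1.
Overall: Fe³⁺(aq) + Cu⁺(aq) → Fe²⁺(aq) + Cu²⁺(aq)
Q = [Fe²⁺]·[Cu²⁺] / ([Fe³⁺]·[Cu⁺]); log Q = -0.807.
E = E° − (0.0592/n) log Q = +0.60 − (0.0592/1)(-0.807) = +0.648 V.

+0.648 V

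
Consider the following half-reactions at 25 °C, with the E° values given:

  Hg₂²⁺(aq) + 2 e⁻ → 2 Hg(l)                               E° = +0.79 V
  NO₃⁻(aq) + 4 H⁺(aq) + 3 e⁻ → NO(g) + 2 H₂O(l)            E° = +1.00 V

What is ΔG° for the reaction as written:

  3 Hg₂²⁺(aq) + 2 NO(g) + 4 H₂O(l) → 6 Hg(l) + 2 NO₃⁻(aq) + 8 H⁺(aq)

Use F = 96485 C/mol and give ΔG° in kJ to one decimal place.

+121.6 kJ

As written, Hg₂²⁺/Hg is reduced (cathode) and NO₃⁻/NO is oxidised (anode), so E°cell = (+0.79) − (+1.00) = -0.21 V.
Balancing electrons gives n = 6.
ΔG° = −nFE° = −(6)(96485)(-0.21) = 121,571 J = +121.6 kJ.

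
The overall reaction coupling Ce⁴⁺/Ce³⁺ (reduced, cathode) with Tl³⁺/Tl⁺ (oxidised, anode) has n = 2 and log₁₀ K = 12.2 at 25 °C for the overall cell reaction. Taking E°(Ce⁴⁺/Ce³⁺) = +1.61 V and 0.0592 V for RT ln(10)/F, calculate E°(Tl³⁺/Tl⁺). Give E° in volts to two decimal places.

E°cell = (0.0592/n)·log K = (0.0592/2)(12.2) = +0.361 V.
Since Ce⁴⁺/Ce³⁺ is the cathode and Tl³⁺/Tl⁺ the anode, E°cell = E°(Ce⁴⁺/Ce³⁺) − E°(Tl³⁺/Tl⁺).
So E°(Tl³⁺/Tl⁺) = E°(Ce⁴⁺/Ce³⁺) − E°cell = (+1.61) − (+0.361) = +1.25 V.

+1.25 V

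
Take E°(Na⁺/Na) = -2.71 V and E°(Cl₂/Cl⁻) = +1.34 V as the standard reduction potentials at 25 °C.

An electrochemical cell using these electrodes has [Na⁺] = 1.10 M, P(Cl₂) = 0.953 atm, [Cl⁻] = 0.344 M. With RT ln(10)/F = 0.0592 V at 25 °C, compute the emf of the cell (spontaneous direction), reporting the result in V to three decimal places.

Cl₂/Cl⁻ is the cathode (higher E°), Na⁺/Na the anode: E°cell = +1.34 − (-2.71) = +4.05 V, n = 2.
Overall: Cl₂(g) + 2 Na(s) → 2 Cl⁻(aq) + 2 Na⁺(aq)
Q = [Cl⁻]^2·[Na⁺]^2 / (P(Cl₂)); log Q = -0.823.
E = E° − (0.0592/n) log Q = +4.05 − (0.0592/2)(-0.823) = +4.074 V.

+4.074 V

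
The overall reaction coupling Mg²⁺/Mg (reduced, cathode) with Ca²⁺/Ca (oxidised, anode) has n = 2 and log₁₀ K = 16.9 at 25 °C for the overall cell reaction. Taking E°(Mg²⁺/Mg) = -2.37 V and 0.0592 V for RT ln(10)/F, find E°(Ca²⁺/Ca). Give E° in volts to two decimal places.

E°cell = (0.0592/n)·log K = (0.0592/2)(16.9) = +0.500 V.
Since Mg²⁺/Mg is the cathode and Ca²⁺/Ca the anode, E°cell = E°(Mg²⁺/Mg) − E°(Ca²⁺/Ca).
So E°(Ca²⁺/Ca) = E°(Mg²⁺/Mg) − E°cell = (-2.37) − (+0.500) = -2.87 V.

-2.87 V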